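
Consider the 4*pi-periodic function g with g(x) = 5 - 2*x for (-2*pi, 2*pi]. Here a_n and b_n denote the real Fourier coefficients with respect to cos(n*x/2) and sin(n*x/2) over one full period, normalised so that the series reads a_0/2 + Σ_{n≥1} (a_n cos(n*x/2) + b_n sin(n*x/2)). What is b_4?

b_4 = (1/(2*pi)) ∫_{-2*pi}^{2*pi} g(x) sin(2*x) dx.
Integrating by parts (boundary term plus one more integral), an antiderivative of (5 - 2*x) sin(2*x) is x*cos(2*x) - sin(2*x)/2 - 5*cos(2*x)/2; evaluating from -2*pi to 2*pi: ∫_{-2*pi}^{2*pi} (5 - 2*x) sin(2*x) dx = (-5/2 + 2*pi) - (-2*pi - 5/2) = 4*pi.
Hence b_4 = (1/(2*pi))·(4*pi) = 2.

2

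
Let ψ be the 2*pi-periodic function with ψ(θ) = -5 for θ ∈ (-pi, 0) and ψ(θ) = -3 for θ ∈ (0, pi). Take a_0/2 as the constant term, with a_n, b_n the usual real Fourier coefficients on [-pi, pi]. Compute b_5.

b_5 = 1/pi ∫_{-pi}^{pi} ψ(θ) sin(5*θ) dθ.
Split the integral at the breakpoints.
Directly, an antiderivative of (-5) sin(5*θ) is cos(5*θ); evaluating from -pi to 0: ∫_{-pi}^{0} (-5) sin(5*θ) dθ = (1) - (-1) = 2.
Directly, an antiderivative of (-3) sin(5*θ) is 3*cos(5*θ)/5; evaluating from 0 to pi: ∫_{0}^{pi} (-3) sin(5*θ) dθ = (-3/5) - (3/5) = -6/5.
Summing the pieces and multiplying by (1/pi) gives b_5 = 4/(5*pi).

4/(5*pi)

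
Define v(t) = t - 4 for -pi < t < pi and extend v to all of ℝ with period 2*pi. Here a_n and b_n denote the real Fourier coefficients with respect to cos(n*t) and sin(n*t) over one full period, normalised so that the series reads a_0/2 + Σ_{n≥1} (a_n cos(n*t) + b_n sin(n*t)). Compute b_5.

b_5 = 1/pi ∫_{-pi}^{pi} v(t) sin(5*t) dt.
Integrating by parts (boundary term plus one more integral), an antiderivative of (t - 4) sin(5*t) is -t*cos(5*t)/5 + sin(5*t)/25 + 4*cos(5*t)/5; evaluating from -pi to pi: ∫_{-pi}^{pi} (t - 4) sin(5*t) dt = (-4/5 + pi/5) - (-4/5 - pi/5) = 2*pi/5.
Hence b_5 = (1/pi)·(2*pi/5) = 2/5.

2/5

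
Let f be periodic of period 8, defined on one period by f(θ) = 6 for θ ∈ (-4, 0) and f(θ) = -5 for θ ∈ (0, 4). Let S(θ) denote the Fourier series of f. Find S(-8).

θ = -8 differs from θ = 0 by -1 full period(s), and the series is 8-periodic.
At θ = 0 the one-sided limits are f(0^-) = 6 and f(0^+) = -5.
By Dirichlet's theorem the series converges to their average, [(6) + (-5)]/2 = 1/2.

1/2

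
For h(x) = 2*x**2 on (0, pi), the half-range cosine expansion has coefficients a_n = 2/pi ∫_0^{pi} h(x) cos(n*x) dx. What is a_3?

a_3 = 2/pi ∫_0^{pi} (2*x**2) cos(3*x) dx.
Integrating by parts twice (tabular method), an antiderivative of (2*x**2) cos(3*x) is 2*x**2*sin(3*x)/3 + 4*x*cos(3*x)/9 - 4*sin(3*x)/27; evaluating from 0 to pi: ∫_{0}^{pi} (2*x**2) cos(3*x) dx = (-4*pi/9) - (0) = -4*pi/9.
Hence a_3 = (2/pi)·(-4*pi/9) = -8/9.

-8/9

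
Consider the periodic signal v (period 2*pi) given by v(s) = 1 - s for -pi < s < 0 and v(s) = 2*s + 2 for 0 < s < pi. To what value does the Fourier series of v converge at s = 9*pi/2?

s = 9*pi/2 differs from s = pi/2 by 2 full period(s), and the series is 2*pi-periodic.
v is continuous at s = pi/2 with value 2 + pi, so the series converges to 2 + pi there.

2 + pi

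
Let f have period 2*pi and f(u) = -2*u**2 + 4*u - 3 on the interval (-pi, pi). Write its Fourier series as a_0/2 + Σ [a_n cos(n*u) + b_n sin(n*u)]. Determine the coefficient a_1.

8

a_1 = 1/pi ∫_{-pi}^{pi} f(u) cos(u) du.
Integrating by parts twice (tabular method), an antiderivative of (-2*u**2 + 4*u - 3) cos(u) is -2*u**2*sin(u) + 4*u*sin(u) - 4*u*cos(u) + sin(u) + 4*cos(u); evaluating from -pi to pi: ∫_{-pi}^{pi} (-2*u**2 + 4*u - 3) cos(u) du = (-4 + 4*pi) - (-4*pi - 4) = 8*pi.
Hence a_1 = (1/pi)·(8*pi) = 8.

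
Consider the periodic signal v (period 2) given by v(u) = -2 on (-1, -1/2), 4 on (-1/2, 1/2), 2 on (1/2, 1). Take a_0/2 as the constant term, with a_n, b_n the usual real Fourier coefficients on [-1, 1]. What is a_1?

a_1 = ∫_{-1}^{1} v(u) cos(pi*u) du.
Split the integral at the breakpoints.
Directly, an antiderivative of (-2) cos(pi*u) is -2*sin(pi*u)/pi; evaluating from -1 to -1/2: ∫_{-1}^{-1/2} (-2) cos(pi*u) du = (2/pi) - (0) = 2/pi.
Directly, an antiderivative of (4) cos(pi*u) is 4*sin(pi*u)/pi; evaluating from -1/2 to 1/2: ∫_{-1/2}^{1/2} (4) cos(pi*u) du = (4/pi) - (-4/pi) = 8/pi.
Directly, an antiderivative of (2) cos(pi*u) is 2*sin(pi*u)/pi; evaluating from 1/2 to 1: ∫_{1/2}^{1} (2) cos(pi*u) du = (0) - (2/pi) = -2/pi.
Summing the pieces gives a_1 = 8/pi.

8/pi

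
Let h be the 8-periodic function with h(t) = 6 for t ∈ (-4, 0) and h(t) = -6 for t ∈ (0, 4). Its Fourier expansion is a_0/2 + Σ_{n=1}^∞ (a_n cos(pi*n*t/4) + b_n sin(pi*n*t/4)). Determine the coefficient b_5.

b_5 = 1/4 ∫_{-4}^{4} h(t) sin(5*pi*t/4) dt.
h is odd and sin(5*pi*t/4) is odd, so the integrand is even and b_5 = 1/2 ∫_0^{4} h(t) sin(5*pi*t/4) dt.
Directly, an antiderivative of (-6) sin(5*pi*t/4) is 24*cos(5*pi*t/4)/(5*pi); evaluating from 0 to 4: ∫_{0}^{4} (-6) sin(5*pi*t/4) dt = (-24/(5*pi)) - (24/(5*pi)) = -48/(5*pi).
Hence b_5 = (1/2)·(-48/(5*pi)) = -24/(5*pi).

-24/(5*pi)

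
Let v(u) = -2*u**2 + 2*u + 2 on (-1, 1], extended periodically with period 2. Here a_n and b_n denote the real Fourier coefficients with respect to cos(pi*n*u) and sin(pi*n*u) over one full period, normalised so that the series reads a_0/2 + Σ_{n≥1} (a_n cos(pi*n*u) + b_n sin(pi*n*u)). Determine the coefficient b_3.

4/(3*pi)

b_3 = ∫_{-1}^{1} v(u) sin(3*pi*u) du.
Integrating by parts twice (tabular method), an antiderivative of (-2*u**2 + 2*u + 2) sin(3*pi*u) is 2*u**2*cos(3*pi*u)/(3*pi) - 4*u*sin(3*pi*u)/(9*pi**2) - 2*u*cos(3*pi*u)/(3*pi) + 2*sin(3*pi*u)/(9*pi**2) - 2*cos(3*pi*u)/(3*pi) - 4*cos(3*pi*u)/(27*pi**3); evaluating from -1 to 1: ∫_{-1}^{1} (-2*u**2 + 2*u + 2) sin(3*pi*u) du = (2*(2 + 9*pi**2)/(27*pi**3)) - (2*(2 - 9*pi**2)/(27*pi**3)) = 4/(3*pi).
Hence b_3 = 4/(3*pi).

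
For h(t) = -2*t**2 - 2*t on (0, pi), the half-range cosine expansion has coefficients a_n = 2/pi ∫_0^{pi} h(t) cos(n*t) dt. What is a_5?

a_5 = 2/pi ∫_0^{pi} (-2*t**2 - 2*t) cos(5*t) dt.
Integrating by parts twice (tabular method), an antiderivative of (-2*t**2 - 2*t) cos(5*t) is -2*t**2*sin(5*t)/5 - 2*t*sin(5*t)/5 - 4*t*cos(5*t)/25 + 4*sin(5*t)/125 - 2*cos(5*t)/25; evaluating from 0 to pi: ∫_{0}^{pi} (-2*t**2 - 2*t) cos(5*t) dt = (2/25 + 4*pi/25) - (-2/25) = 4/25 + 4*pi/25.
Hence a_5 = (2/pi)·(4/25 + 4*pi/25) = 8*(1 + pi)/(25*pi).

8*(1 + pi)/(25*pi)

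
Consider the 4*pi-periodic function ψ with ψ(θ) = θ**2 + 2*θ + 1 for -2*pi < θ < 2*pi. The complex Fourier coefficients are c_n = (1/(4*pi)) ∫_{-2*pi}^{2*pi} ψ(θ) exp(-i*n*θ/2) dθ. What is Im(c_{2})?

Since ψ is real-valued, Im(c_{2}) = -(1/(4*pi)) ∫_{-2*pi}^{2*pi} ψ(θ) sin(θ) dθ = -b_{2}/2.
Integrating by parts twice (tabular method), an antiderivative of (θ**2 + 2*θ + 1) sin(θ) is -θ**2*cos(θ) + 2*θ*sin(θ) - 2*θ*cos(θ) + 2*sin(θ) + cos(θ); evaluating from -2*pi to 2*pi: ∫_{-2*pi}^{2*pi} (θ**2 + 2*θ + 1) sin(θ) dθ = (-4*pi**2 - 4*pi + 1) - (-4*pi**2 + 1 + 4*pi) = -8*pi.
Hence Im(c_{2}) = (-1/(4*pi))·(-8*pi) = 2.

2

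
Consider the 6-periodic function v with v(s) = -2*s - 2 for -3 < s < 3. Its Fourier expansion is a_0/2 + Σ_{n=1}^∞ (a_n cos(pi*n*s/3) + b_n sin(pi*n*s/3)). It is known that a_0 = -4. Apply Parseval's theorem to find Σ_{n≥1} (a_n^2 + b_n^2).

24

Parseval: a_0^2/2 + Σ_{n≥1} (a_n^2+b_n^2) = 1/3 ∫_{-3}^{3} v(s)^2 ds = 32.
Subtract a_0^2/2 = 8: Σ (a_n^2+b_n^2) = 24.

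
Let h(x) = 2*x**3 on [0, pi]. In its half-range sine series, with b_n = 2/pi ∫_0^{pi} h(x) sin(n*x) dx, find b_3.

b_3 = 2/pi ∫_0^{pi} (2*x**3) sin(3*x) dx.
Integrating by parts three times (tabular method), an antiderivative of (2*x**3) sin(3*x) is -2*x**3*cos(3*x)/3 + 2*x**2*sin(3*x)/3 + 4*x*cos(3*x)/9 - 4*sin(3*x)/27; evaluating from 0 to pi: ∫_{0}^{pi} (2*x**3) sin(3*x) dx = (2*pi*(-2 + 3*pi**2)/9) - (0) = 2*pi*(-2 + 3*pi**2)/9.
Hence b_3 = (2/pi)·(2*pi*(-2 + 3*pi**2)/9) = -8/9 + 4*pi**2/3.

-8/9 + 4*pi**2/3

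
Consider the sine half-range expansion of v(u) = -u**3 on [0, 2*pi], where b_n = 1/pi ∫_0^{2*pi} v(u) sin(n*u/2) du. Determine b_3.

32/9 - 16*pi**2/3

b_3 = 1/pi ∫_0^{2*pi} (-u**3) sin(3*u/2) du.
Integrating by parts three times (tabular method), an antiderivative of (-u**3) sin(3*u/2) is 2*u**3*cos(3*u/2)/3 - 4*u**2*sin(3*u/2)/3 - 16*u*cos(3*u/2)/9 + 32*sin(3*u/2)/27; evaluating from 0 to 2*pi: ∫_{0}^{2*pi} (-u**3) sin(3*u/2) du = (16*pi*(2 - 3*pi**2)/9) - (0) = 16*pi*(2 - 3*pi**2)/9.
Hence b_3 = (1/pi)·(16*pi*(2 - 3*pi**2)/9) = 32/9 - 16*pi**2/3.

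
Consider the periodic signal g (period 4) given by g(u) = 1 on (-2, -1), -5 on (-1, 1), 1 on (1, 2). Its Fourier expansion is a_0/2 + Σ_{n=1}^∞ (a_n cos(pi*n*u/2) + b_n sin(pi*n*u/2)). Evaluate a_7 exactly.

12/(7*pi)

a_7 = 1/2 ∫_{-2}^{2} g(u) cos(7*pi*u/2) du.
g is even and cos(7*pi*u/2) is even, so the integrand is even and a_7 = ∫_0^{2} g(u) cos(7*pi*u/2) du.
Split the integral at the breakpoints.
Directly, an antiderivative of (-5) cos(7*pi*u/2) is -10*sin(7*pi*u/2)/(7*pi); evaluating from 0 to 1: ∫_{0}^{1} (-5) cos(7*pi*u/2) du = (10/(7*pi)) - (0) = 10/(7*pi).
Directly, an antiderivative of (1) cos(7*pi*u/2) is 2*sin(7*pi*u/2)/(7*pi); evaluating from 1 to 2: ∫_{1}^{2} (1) cos(7*pi*u/2) du = (0) - (-2/(7*pi)) = 2/(7*pi).
Summing the pieces gives a_7 = 12/(7*pi).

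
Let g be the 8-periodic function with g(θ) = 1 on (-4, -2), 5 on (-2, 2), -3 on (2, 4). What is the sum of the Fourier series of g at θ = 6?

θ = 6 differs from θ = -2 by 1 full period(s), and the series is 8-periodic.
At θ = -2 the one-sided limits are g(-2^-) = 1 and g(-2^+) = 5.
By Dirichlet's theorem the series converges to their average, [(1) + (5)]/2 = 3.

3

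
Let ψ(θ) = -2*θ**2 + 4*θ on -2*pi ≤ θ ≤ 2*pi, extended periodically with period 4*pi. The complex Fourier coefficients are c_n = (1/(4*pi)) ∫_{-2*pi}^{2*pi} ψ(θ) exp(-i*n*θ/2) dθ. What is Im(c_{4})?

2

Since ψ is real-valued, Im(c_{4}) = -(1/(4*pi)) ∫_{-2*pi}^{2*pi} ψ(θ) sin(2*θ) dθ = -b_{4}/2.
Integrating by parts twice (tabular method), an antiderivative of (-2*θ**2 + 4*θ) sin(2*θ) is θ**2*cos(2*θ) - θ*sin(2*θ) - 2*θ*cos(2*θ) + sin(2*θ) - cos(2*θ)/2; evaluating from -2*pi to 2*pi: ∫_{-2*pi}^{2*pi} (-2*θ**2 + 4*θ) sin(2*θ) dθ = (-4*pi - 1/2 + 4*pi**2) - (-1/2 + 4*pi + 4*pi**2) = -8*pi.
Hence Im(c_{4}) = (-1/(4*pi))·(-8*pi) = 2.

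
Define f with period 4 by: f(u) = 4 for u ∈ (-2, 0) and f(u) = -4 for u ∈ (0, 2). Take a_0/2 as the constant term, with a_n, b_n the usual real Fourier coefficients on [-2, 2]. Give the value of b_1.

b_1 = 1/2 ∫_{-2}^{2} f(u) sin(pi*u/2) du.
f is odd and sin(pi*u/2) is odd, so the integrand is even and b_1 = ∫_0^{2} f(u) sin(pi*u/2) du.
Directly, an antiderivative of (-4) sin(pi*u/2) is 8*cos(pi*u/2)/pi; evaluating from 0 to 2: ∫_{0}^{2} (-4) sin(pi*u/2) du = (-8/pi) - (8/pi) = -16/pi.
Hence b_1 = -16/pi.

-16/pi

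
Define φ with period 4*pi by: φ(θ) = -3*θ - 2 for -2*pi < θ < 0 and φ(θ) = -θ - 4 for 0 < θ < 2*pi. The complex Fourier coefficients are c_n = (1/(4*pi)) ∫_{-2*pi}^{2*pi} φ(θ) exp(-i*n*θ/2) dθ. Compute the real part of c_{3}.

-4/(9*pi)

Since φ is real-valued, Re(c_{3}) = (1/(4*pi)) ∫_{-2*pi}^{2*pi} φ(θ) cos(3*θ/2) dθ = a_{3}/2.
Split the integral at the breakpoints.
Integrating by parts (boundary term plus one more integral), an antiderivative of (-3*θ - 2) cos(3*θ/2) is -2*θ*sin(3*θ/2) - 4*sin(3*θ/2)/3 - 4*cos(3*θ/2)/3; evaluating from -2*pi to 0: ∫_{-2*pi}^{0} (-3*θ - 2) cos(3*θ/2) dθ = (-4/3) - (4/3) = -8/3.
Integrating by parts (boundary term plus one more integral), an antiderivative of (-θ - 4) cos(3*θ/2) is -2*θ*sin(3*θ/2)/3 - 8*sin(3*θ/2)/3 - 4*cos(3*θ/2)/9; evaluating from 0 to 2*pi: ∫_{0}^{2*pi} (-θ - 4) cos(3*θ/2) dθ = (4/9) - (-4/9) = 8/9.
So ∫_{-2*pi}^{2*pi} φ(θ) cos(3*θ/2) dθ = -16/9.
Hence Re(c_{3}) = (1/(4*pi))·(-16/9) = -4/(9*pi).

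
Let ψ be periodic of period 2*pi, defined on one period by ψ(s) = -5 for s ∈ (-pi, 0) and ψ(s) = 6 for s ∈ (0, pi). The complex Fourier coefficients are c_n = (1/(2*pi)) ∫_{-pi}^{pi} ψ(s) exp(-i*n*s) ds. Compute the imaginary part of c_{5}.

Since ψ is real-valued, Im(c_{5}) = -(1/(2*pi)) ∫_{-pi}^{pi} ψ(s) sin(5*s) ds = -b_{5}/2.
Split the integral at the breakpoints.
Directly, an antiderivative of (-5) sin(5*s) is cos(5*s); evaluating from -pi to 0: ∫_{-pi}^{0} (-5) sin(5*s) ds = (1) - (-1) = 2.
Directly, an antiderivative of (6) sin(5*s) is -6*cos(5*s)/5; evaluating from 0 to pi: ∫_{0}^{pi} (6) sin(5*s) ds = (6/5) - (-6/5) = 12/5.
So ∫_{-pi}^{pi} ψ(s) sin(5*s) ds = 22/5.
Hence Im(c_{5}) = (-1/(2*pi))·(22/5) = -11/(5*pi).

-11/(5*pi)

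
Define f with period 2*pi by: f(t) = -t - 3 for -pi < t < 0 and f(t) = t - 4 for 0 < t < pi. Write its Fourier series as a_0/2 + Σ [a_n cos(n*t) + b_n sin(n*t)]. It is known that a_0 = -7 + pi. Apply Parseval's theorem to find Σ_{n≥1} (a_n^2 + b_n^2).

Parseval: a_0^2/2 + Σ_{n≥1} (a_n^2+b_n^2) = 1/pi ∫_{-pi}^{pi} f(t)^2 dt = -7*pi + 2*pi**2/3 + 25.
Subtract a_0^2/2 = (7 - pi)**2/2: Σ (a_n^2+b_n^2) = 1/2 + pi**2/6.

1/2 + pi**2/6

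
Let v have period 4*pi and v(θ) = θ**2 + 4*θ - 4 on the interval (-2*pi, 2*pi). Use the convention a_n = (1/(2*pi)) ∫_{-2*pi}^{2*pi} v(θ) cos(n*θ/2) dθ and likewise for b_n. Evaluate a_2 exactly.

a_2 = (1/(2*pi)) ∫_{-2*pi}^{2*pi} v(θ) cos(θ) dθ.
Integrating by parts twice (tabular method), an antiderivative of (θ**2 + 4*θ - 4) cos(θ) is θ**2*sin(θ) + 4*θ*sin(θ) + 2*θ*cos(θ) - 6*sin(θ) + 4*cos(θ); evaluating from -2*pi to 2*pi: ∫_{-2*pi}^{2*pi} (θ**2 + 4*θ - 4) cos(θ) dθ = (4 + 4*pi) - (4 - 4*pi) = 8*pi.
Hence a_2 = (1/(2*pi))·(8*pi) = 4.

4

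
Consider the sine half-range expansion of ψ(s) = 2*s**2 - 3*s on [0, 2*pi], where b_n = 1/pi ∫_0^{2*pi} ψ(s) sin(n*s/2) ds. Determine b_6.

2 - 8*pi/3

b_6 = 1/pi ∫_0^{2*pi} (2*s**2 - 3*s) sin(3*s) ds.
Integrating by parts twice (tabular method), an antiderivative of (2*s**2 - 3*s) sin(3*s) is -2*s**2*cos(3*s)/3 + 4*s*sin(3*s)/9 + s*cos(3*s) - sin(3*s)/3 + 4*cos(3*s)/27; evaluating from 0 to 2*pi: ∫_{0}^{2*pi} (2*s**2 - 3*s) sin(3*s) ds = (-8*pi**2/3 + 4/27 + 2*pi) - (4/27) = 2*pi*(3 - 4*pi)/3.
Hence b_6 = (1/pi)·(2*pi*(3 - 4*pi)/3) = 2 - 8*pi/3.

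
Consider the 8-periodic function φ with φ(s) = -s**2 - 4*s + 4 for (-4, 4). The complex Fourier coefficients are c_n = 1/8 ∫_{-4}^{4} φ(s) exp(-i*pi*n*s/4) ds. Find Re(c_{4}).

Since φ is real-valued, Re(c_{4}) = 1/8 ∫_{-4}^{4} φ(s) cos(pi*s) ds = a_{4}/2.
Integrating by parts twice (tabular method), an antiderivative of (-s**2 - 4*s + 4) cos(pi*s) is -s**2*sin(pi*s)/pi - 4*s*sin(pi*s)/pi - 2*s*cos(pi*s)/pi**2 + 2*sin(pi*s)/pi**3 + 4*sin(pi*s)/pi - 4*cos(pi*s)/pi**2; evaluating from -4 to 4: ∫_{-4}^{4} (-s**2 - 4*s + 4) cos(pi*s) ds = (-12/pi**2) - (4/pi**2) = -16/pi**2.
Hence Re(c_{4}) = (1/8)·(-16/pi**2) = -2/pi**2.

-2/pi**2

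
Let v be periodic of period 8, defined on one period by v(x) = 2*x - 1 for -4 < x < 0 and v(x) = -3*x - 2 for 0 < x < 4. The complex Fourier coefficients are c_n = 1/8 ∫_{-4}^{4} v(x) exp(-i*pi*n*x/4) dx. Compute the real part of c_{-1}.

20/pi**2

Since v is real-valued, Re(c_{-1}) = 1/8 ∫_{-4}^{4} v(x) cos(-pi*x/4) dx = a_{1}/2.
Split the integral at the breakpoints.
Integrating by parts (boundary term plus one more integral), an antiderivative of (2*x - 1) cos(-pi*x/4) is 8*x*sin(pi*x/4)/pi - 4*sin(pi*x/4)/pi + 32*cos(pi*x/4)/pi**2; evaluating from -4 to 0: ∫_{-4}^{0} (2*x - 1) cos(-pi*x/4) dx = (32/pi**2) - (-32/pi**2) = 64/pi**2.
Integrating by parts (boundary term plus one more integral), an antiderivative of (-3*x - 2) cos(-pi*x/4) is -12*x*sin(pi*x/4)/pi - 8*sin(pi*x/4)/pi - 48*cos(pi*x/4)/pi**2; evaluating from 0 to 4: ∫_{0}^{4} (-3*x - 2) cos(-pi*x/4) dx = (48/pi**2) - (-48/pi**2) = 96/pi**2.
So ∫_{-4}^{4} v(x) cos(-pi*x/4) dx = 160/pi**2.
Hence Re(c_{-1}) = (1/8)·(160/pi**2) = 20/pi**2.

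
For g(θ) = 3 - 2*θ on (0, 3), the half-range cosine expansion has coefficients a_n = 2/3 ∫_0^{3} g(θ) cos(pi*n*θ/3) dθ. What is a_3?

a_3 = 2/3 ∫_0^{3} (3 - 2*θ) cos(pi*θ) dθ.
Integrating by parts (boundary term plus one more integral), an antiderivative of (3 - 2*θ) cos(pi*θ) is -2*θ*sin(pi*θ)/pi + 3*sin(pi*θ)/pi - 2*cos(pi*θ)/pi**2; evaluating from 0 to 3: ∫_{0}^{3} (3 - 2*θ) cos(pi*θ) dθ = (2/pi**2) - (-2/pi**2) = 4/pi**2.
Hence a_3 = (2/3)·(4/pi**2) = 8/(3*pi**2).

8/(3*pi**2)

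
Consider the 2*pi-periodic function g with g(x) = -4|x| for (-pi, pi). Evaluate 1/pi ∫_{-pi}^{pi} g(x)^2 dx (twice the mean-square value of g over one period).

32*pi**2/3

1/pi ∫_{-pi}^{pi} g(x)^2 dx = 1/pi · (32*pi**3/3) = 32*pi**2/3.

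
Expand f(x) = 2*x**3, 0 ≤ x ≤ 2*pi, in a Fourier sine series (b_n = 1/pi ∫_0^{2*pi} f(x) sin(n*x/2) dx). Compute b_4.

b_4 = 1/pi ∫_0^{2*pi} (2*x**3) sin(2*x) dx.
Integrating by parts three times (tabular method), an antiderivative of (2*x**3) sin(2*x) is -x**3*cos(2*x) + 3*x**2*sin(2*x)/2 + 3*x*cos(2*x)/2 - 3*sin(2*x)/4; evaluating from 0 to 2*pi: ∫_{0}^{2*pi} (2*x**3) sin(2*x) dx = (pi*(3 - 8*pi**2)) - (0) = pi*(3 - 8*pi**2).
Hence b_4 = (1/pi)·(pi*(3 - 8*pi**2)) = 3 - 8*pi**2.

3 - 8*pi**2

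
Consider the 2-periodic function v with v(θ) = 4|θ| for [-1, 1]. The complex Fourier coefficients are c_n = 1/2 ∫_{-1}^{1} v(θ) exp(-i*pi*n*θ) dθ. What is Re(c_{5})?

-8/(25*pi**2)

Since v is real-valued, Re(c_{5}) = 1/2 ∫_{-1}^{1} v(θ) cos(5*pi*θ) dθ = a_{5}/2.
v is even and cos(5*pi*θ) is even, so the integrand is even: ∫_{-1}^{1} v(θ) cos(5*pi*θ) dθ = 2∫_0^{1} v(θ) cos(5*pi*θ) dθ.
Integrating by parts (boundary term plus one more integral), an antiderivative of (4*θ) cos(5*pi*θ) is 4*θ*sin(5*pi*θ)/(5*pi) + 4*cos(5*pi*θ)/(25*pi**2); evaluating from 0 to 1: ∫_{0}^{1} (4*θ) cos(5*pi*θ) dθ = (-4/(25*pi**2)) - (4/(25*pi**2)) = -8/(25*pi**2).
So ∫_{-1}^{1} v(θ) cos(5*pi*θ) dθ = -16/(25*pi**2).
Hence Re(c_{5}) = (1/2)·(-16/(25*pi**2)) = -8/(25*pi**2).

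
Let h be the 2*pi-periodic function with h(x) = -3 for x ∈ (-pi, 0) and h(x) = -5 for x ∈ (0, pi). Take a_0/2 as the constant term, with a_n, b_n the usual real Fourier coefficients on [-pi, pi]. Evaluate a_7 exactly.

a_7 = 1/pi ∫_{-pi}^{pi} h(x) cos(7*x) dx.
Split the integral at the breakpoints.
Directly, an antiderivative of (-3) cos(7*x) is -3*sin(7*x)/7; evaluating from -pi to 0: ∫_{-pi}^{0} (-3) cos(7*x) dx = (0) - (0) = 0.
Directly, an antiderivative of (-5) cos(7*x) is -5*sin(7*x)/7; evaluating from 0 to pi: ∫_{0}^{pi} (-5) cos(7*x) dx = (0) - (0) = 0.
Summing the pieces and multiplying by (1/pi) gives a_7 = 0.

0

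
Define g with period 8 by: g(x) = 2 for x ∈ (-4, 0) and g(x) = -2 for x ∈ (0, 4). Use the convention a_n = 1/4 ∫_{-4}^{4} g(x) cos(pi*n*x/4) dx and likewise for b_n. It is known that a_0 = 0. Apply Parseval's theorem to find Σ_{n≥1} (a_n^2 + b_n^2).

Parseval: a_0^2/2 + Σ_{n≥1} (a_n^2+b_n^2) = 1/4 ∫_{-4}^{4} g(x)^2 dx = 8.
Subtract a_0^2/2 = 0: Σ (a_n^2+b_n^2) = 8.

8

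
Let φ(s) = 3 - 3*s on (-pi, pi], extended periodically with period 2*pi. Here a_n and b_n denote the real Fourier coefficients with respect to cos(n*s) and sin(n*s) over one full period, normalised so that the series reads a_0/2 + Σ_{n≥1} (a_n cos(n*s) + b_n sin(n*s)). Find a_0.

6

a_0 = 1/pi ∫_{-pi}^{pi} φ(s) ds = 1/pi · (6*pi) = 6.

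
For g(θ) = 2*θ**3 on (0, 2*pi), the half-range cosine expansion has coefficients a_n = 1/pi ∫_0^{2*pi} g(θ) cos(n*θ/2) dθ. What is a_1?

a_1 = 1/pi ∫_0^{2*pi} (2*θ**3) cos(θ/2) dθ.
Integrating by parts three times (tabular method), an antiderivative of (2*θ**3) cos(θ/2) is 4*θ**3*sin(θ/2) + 24*θ**2*cos(θ/2) - 96*θ*sin(θ/2) - 192*cos(θ/2); evaluating from 0 to 2*pi: ∫_{0}^{2*pi} (2*θ**3) cos(θ/2) dθ = (192 - 96*pi**2) - (-192) = 384 - 96*pi**2.
Hence a_1 = (1/pi)·(384 - 96*pi**2) = -96*pi + 384/pi.

-96*pi + 384/pi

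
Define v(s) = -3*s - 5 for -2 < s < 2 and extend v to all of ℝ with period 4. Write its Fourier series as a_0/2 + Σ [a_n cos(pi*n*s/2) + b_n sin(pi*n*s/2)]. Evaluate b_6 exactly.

b_6 = 1/2 ∫_{-2}^{2} v(s) sin(3*pi*s) ds.
Integrating by parts (boundary term plus one more integral), an antiderivative of (-3*s - 5) sin(3*pi*s) is s*cos(3*pi*s)/pi - sin(3*pi*s)/(3*pi**2) + 5*cos(3*pi*s)/(3*pi); evaluating from -2 to 2: ∫_{-2}^{2} (-3*s - 5) sin(3*pi*s) ds = (11/(3*pi)) - (-1/(3*pi)) = 4/pi.
Hence b_6 = (1/2)·(4/pi) = 2/pi.

2/pi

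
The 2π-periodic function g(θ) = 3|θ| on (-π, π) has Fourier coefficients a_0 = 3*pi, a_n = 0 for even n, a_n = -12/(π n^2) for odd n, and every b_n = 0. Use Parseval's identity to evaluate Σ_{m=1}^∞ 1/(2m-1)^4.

pi**4/96

Parseval: a_0^2/2 + Σ a_n^2 = (1/π) ∫_{-π}^{π} g(θ)^2 dθ = 6*pi**2.
Subtract a_0^2/2 = 9*pi**2/2: Σ a_n^2 = 3*pi**2/2.
Only odd n contribute, with a_n^2 = 144/(π^2 n^4), so Σ_{m≥1} 1/(2m-1)^4 = π^2·(3*pi**2/2)/144 = pi**4/96.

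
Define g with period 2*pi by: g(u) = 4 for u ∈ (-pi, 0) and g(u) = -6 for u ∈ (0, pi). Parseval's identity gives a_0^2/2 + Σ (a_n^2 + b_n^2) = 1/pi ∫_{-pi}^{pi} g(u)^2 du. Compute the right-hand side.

1/pi ∫_{-pi}^{pi} g(u)^2 du = 1/pi · (52*pi) = 52.

52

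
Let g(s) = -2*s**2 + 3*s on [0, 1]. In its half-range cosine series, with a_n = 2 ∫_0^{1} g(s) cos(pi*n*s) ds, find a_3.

a_3 = 2 ∫_0^{1} (-2*s**2 + 3*s) cos(3*pi*s) ds.
Integrating by parts twice (tabular method), an antiderivative of (-2*s**2 + 3*s) cos(3*pi*s) is -2*s**2*sin(3*pi*s)/(3*pi) + s*sin(3*pi*s)/pi - 4*s*cos(3*pi*s)/(9*pi**2) + 4*sin(3*pi*s)/(27*pi**3) + cos(3*pi*s)/(3*pi**2); evaluating from 0 to 1: ∫_{0}^{1} (-2*s**2 + 3*s) cos(3*pi*s) ds = (1/(9*pi**2)) - (1/(3*pi**2)) = -2/(9*pi**2).
Hence a_3 = 2·(-2/(9*pi**2)) = -4/(9*pi**2).

-4/(9*pi**2)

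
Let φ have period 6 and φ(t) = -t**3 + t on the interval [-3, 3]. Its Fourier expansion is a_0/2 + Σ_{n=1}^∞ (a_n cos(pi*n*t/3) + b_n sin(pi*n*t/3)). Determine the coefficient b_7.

12*(27 - 196*pi**2)/(343*pi**3)

b_7 = 1/3 ∫_{-3}^{3} φ(t) sin(7*pi*t/3) dt.
φ is odd and sin(7*pi*t/3) is odd, so the integrand is even and b_7 = 2/3 ∫_0^{3} φ(t) sin(7*pi*t/3) dt.
Integrating by parts three times (tabular method), an antiderivative of (-t**3 + t) sin(7*pi*t/3) is 3*t**3*cos(7*pi*t/3)/(7*pi) - 27*t**2*sin(7*pi*t/3)/(49*pi**2) - 3*t*cos(7*pi*t/3)/(7*pi) - 162*t*cos(7*pi*t/3)/(343*pi**3) + 486*sin(7*pi*t/3)/(2401*pi**4) + 9*sin(7*pi*t/3)/(49*pi**2); evaluating from 0 to 3: ∫_{0}^{3} (-t**3 + t) sin(7*pi*t/3) dt = (18*(27 - 196*pi**2)/(343*pi**3)) - (0) = 18*(27 - 196*pi**2)/(343*pi**3).
Hence b_7 = (2/3)·(18*(27 - 196*pi**2)/(343*pi**3)) = 12*(27 - 196*pi**2)/(343*pi**3).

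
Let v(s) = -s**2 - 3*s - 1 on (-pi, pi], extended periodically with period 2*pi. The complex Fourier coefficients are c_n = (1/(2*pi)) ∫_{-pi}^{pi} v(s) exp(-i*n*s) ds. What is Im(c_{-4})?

3/4

Since v is real-valued, Im(c_{-4}) = -(1/(2*pi)) ∫_{-pi}^{pi} v(s) sin(-4*s) ds = b_{4}/2.
Integrating by parts twice (tabular method), an antiderivative of (-s**2 - 3*s - 1) sin(-4*s) is -s**2*cos(4*s)/4 + s*sin(4*s)/8 - 3*s*cos(4*s)/4 + 3*sin(4*s)/16 - 7*cos(4*s)/32; evaluating from -pi to pi: ∫_{-pi}^{pi} (-s**2 - 3*s - 1) sin(-4*s) ds = (-pi**2/4 - 3*pi/4 - 7/32) - (-pi**2/4 - 7/32 + 3*pi/4) = -3*pi/2.
Hence Im(c_{-4}) = (-1/(2*pi))·(-3*pi/2) = 3/4.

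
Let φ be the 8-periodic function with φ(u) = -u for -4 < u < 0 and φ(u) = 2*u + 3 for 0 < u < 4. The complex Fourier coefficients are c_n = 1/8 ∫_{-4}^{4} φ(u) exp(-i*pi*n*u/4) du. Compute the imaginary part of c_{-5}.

1/pi

Since φ is real-valued, Im(c_{-5}) = -1/8 ∫_{-4}^{4} φ(u) sin(-5*pi*u/4) du = b_{5}/2.
Split the integral at the breakpoints.
Integrating by parts (boundary term plus one more integral), an antiderivative of (-u) sin(-5*pi*u/4) is -4*u*cos(5*pi*u/4)/(5*pi) + 16*sin(5*pi*u/4)/(25*pi**2); evaluating from -4 to 0: ∫_{-4}^{0} (-u) sin(-5*pi*u/4) du = (0) - (-16/(5*pi)) = 16/(5*pi).
Integrating by parts (boundary term plus one more integral), an antiderivative of (2*u + 3) sin(-5*pi*u/4) is 8*u*cos(5*pi*u/4)/(5*pi) - 32*sin(5*pi*u/4)/(25*pi**2) + 12*cos(5*pi*u/4)/(5*pi); evaluating from 0 to 4: ∫_{0}^{4} (2*u + 3) sin(-5*pi*u/4) du = (-44/(5*pi)) - (12/(5*pi)) = -56/(5*pi).
So ∫_{-4}^{4} φ(u) sin(-5*pi*u/4) du = -8/pi.
Hence Im(c_{-5}) = (-1/8)·(-8/pi) = 1/pi.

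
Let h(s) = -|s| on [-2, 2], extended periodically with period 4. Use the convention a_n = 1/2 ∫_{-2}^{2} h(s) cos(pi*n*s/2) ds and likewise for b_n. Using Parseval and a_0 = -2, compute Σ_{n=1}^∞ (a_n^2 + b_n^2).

Parseval: a_0^2/2 + Σ_{n≥1} (a_n^2+b_n^2) = 1/2 ∫_{-2}^{2} h(s)^2 ds = 8/3.
Subtract a_0^2/2 = 2: Σ (a_n^2+b_n^2) = 2/3.

2/3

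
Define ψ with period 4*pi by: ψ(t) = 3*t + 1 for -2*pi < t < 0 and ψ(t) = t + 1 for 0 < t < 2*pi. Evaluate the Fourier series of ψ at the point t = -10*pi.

t = -10*pi differs from t = -2*pi by -2 full period(s), and the series is 4*pi-periodic.
At t = -2*pi the one-sided limits are ψ(-2*pi^-) = 1 + 2*pi and ψ(-2*pi^+) = 1 - 6*pi.
By Dirichlet's theorem the series converges to their average, [(1 + 2*pi) + (1 - 6*pi)]/2 = 1 - 2*pi.

1 - 2*pi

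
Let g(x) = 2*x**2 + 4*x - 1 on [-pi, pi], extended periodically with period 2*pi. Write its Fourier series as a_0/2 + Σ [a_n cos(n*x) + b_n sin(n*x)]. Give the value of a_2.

2

a_2 = 1/pi ∫_{-pi}^{pi} g(x) cos(2*x) dx.
Integrating by parts twice (tabular method), an antiderivative of (2*x**2 + 4*x - 1) cos(2*x) is x**2*sin(2*x) + 2*x*sin(2*x) + x*cos(2*x) - sin(2*x) + cos(2*x); evaluating from -pi to pi: ∫_{-pi}^{pi} (2*x**2 + 4*x - 1) cos(2*x) dx = (1 + pi) - (1 - pi) = 2*pi.
Hence a_2 = (1/pi)·(2*pi) = 2.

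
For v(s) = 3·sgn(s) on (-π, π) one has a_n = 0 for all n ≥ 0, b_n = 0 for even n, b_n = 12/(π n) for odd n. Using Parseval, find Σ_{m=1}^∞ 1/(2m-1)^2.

Parseval: Σ b_n^2 = (1/π) ∫_{-π}^{π} v(s)^2 ds = 18.
Only odd n contribute, with b_n^2 = 144/(π^2 n^2), so Σ_{m≥1} 1/(2m-1)^2 = π^2·(18)/144 = pi**2/8.

pi**2/8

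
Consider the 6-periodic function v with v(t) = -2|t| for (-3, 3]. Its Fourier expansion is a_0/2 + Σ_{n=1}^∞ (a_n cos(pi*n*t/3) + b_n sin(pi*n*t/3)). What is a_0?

-6

a_0 = 1/3 ∫_{-3}^{3} v(t) dt = 1/3 · (-18) = -6.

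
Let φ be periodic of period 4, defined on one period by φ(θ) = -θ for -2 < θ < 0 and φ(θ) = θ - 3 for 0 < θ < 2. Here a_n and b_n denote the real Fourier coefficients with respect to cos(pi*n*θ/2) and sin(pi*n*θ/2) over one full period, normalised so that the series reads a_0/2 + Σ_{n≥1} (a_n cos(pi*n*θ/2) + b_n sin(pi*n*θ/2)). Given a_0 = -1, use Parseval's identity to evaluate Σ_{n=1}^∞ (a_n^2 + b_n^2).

Parseval: a_0^2/2 + Σ_{n≥1} (a_n^2+b_n^2) = 1/2 ∫_{-2}^{2} φ(θ)^2 dθ = 17/3.
Subtract a_0^2/2 = 1/2: Σ (a_n^2+b_n^2) = 31/6.

31/6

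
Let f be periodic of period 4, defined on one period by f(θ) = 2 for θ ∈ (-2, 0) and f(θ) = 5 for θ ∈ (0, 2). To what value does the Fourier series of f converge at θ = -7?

5

θ = -7 differs from θ = 1 by -2 full period(s), and the series is 4-periodic.
f is continuous at θ = 1 with value 5, so the series converges to 5 there.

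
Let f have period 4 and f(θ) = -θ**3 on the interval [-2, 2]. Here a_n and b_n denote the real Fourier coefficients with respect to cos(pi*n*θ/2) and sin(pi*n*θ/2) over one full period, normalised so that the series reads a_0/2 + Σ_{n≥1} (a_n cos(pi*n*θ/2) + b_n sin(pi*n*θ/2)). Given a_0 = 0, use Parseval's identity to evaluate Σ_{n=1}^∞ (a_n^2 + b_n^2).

Parseval: a_0^2/2 + Σ_{n≥1} (a_n^2+b_n^2) = 1/2 ∫_{-2}^{2} f(θ)^2 dθ = 128/7.
Subtract a_0^2/2 = 0: Σ (a_n^2+b_n^2) = 128/7.

128/7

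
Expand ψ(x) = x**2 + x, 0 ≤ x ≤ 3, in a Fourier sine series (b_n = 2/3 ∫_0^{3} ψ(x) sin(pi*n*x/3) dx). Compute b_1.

b_1 = 2/3 ∫_0^{3} (x**2 + x) sin(pi*x/3) dx.
Integrating by parts twice (tabular method), an antiderivative of (x**2 + x) sin(pi*x/3) is -3*x**2*cos(pi*x/3)/pi + 18*x*sin(pi*x/3)/pi**2 - 3*x*cos(pi*x/3)/pi + 9*sin(pi*x/3)/pi**2 + 54*cos(pi*x/3)/pi**3; evaluating from 0 to 3: ∫_{0}^{3} (x**2 + x) sin(pi*x/3) dx = (-54/pi**3 + 36/pi) - (54/pi**3) = -108/pi**3 + 36/pi.
Hence b_1 = (2/3)·(-108/pi**3 + 36/pi) = -72/pi**3 + 24/pi.

-72/pi**3 + 24/pi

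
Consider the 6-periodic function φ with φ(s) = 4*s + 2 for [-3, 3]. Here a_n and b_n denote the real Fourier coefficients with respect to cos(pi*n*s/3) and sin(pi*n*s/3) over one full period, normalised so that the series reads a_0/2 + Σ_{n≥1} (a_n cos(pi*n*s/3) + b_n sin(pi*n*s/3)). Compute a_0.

a_0 = 1/3 ∫_{-3}^{3} φ(s) ds = 1/3 · (12) = 4.

4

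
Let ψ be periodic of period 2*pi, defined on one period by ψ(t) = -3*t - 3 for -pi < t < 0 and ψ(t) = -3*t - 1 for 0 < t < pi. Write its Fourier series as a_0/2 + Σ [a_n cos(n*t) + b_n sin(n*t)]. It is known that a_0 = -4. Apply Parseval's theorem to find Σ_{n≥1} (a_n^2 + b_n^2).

-6*pi + 2 + 6*pi**2

Parseval: a_0^2/2 + Σ_{n≥1} (a_n^2+b_n^2) = 1/pi ∫_{-pi}^{pi} ψ(t)^2 dt = -6*pi + 10 + 6*pi**2.
Subtract a_0^2/2 = 8: Σ (a_n^2+b_n^2) = -6*pi + 2 + 6*pi**2.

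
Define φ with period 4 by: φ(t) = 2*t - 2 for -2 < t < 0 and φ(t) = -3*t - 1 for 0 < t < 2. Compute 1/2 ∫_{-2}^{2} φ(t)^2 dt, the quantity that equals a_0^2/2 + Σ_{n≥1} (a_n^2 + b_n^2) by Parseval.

109/3

1/2 ∫_{-2}^{2} φ(t)^2 dt = 1/2 · (218/3) = 109/3.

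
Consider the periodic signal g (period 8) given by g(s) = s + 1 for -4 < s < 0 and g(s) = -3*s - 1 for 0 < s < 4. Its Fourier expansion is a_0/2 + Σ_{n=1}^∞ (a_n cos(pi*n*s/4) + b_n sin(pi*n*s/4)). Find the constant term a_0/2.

a_0 = 1/4 ∫_{-4}^{4} g(s) ds = 1/4 · (-32) = -8.
So the constant term a_0/2 = -4.

-4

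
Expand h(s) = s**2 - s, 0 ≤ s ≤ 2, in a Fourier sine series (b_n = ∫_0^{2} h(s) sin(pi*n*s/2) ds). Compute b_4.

-1/pi

b_4 = ∫_0^{2} (s**2 - s) sin(2*pi*s) ds.
Integrating by parts twice (tabular method), an antiderivative of (s**2 - s) sin(2*pi*s) is -s**2*cos(2*pi*s)/(2*pi) + s*sin(2*pi*s)/(2*pi**2) + s*cos(2*pi*s)/(2*pi) - sin(2*pi*s)/(4*pi**2) + cos(2*pi*s)/(4*pi**3); evaluating from 0 to 2: ∫_{0}^{2} (s**2 - s) sin(2*pi*s) ds = ((1/4 - pi**2)/pi**3) - (1/(4*pi**3)) = -1/pi.
Hence b_4 = -1/pi.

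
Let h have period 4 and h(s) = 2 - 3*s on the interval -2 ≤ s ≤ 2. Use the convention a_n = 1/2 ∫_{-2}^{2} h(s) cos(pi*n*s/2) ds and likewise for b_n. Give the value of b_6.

2/pi

b_6 = 1/2 ∫_{-2}^{2} h(s) sin(3*pi*s) ds.
Integrating by parts (boundary term plus one more integral), an antiderivative of (2 - 3*s) sin(3*pi*s) is s*cos(3*pi*s)/pi - sin(3*pi*s)/(3*pi**2) - 2*cos(3*pi*s)/(3*pi); evaluating from -2 to 2: ∫_{-2}^{2} (2 - 3*s) sin(3*pi*s) ds = (4/(3*pi)) - (-8/(3*pi)) = 4/pi.
Hence b_6 = (1/2)·(4/pi) = 2/pi.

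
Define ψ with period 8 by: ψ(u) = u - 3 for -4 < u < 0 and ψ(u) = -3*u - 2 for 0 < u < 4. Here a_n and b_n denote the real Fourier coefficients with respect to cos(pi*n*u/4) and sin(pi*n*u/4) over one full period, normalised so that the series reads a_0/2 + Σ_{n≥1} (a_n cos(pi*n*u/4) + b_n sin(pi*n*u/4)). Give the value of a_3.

32/(9*pi**2)

a_3 = 1/4 ∫_{-4}^{4} ψ(u) cos(3*pi*u/4) du.
Split the integral at the breakpoints.
Integrating by parts (boundary term plus one more integral), an antiderivative of (u - 3) cos(3*pi*u/4) is 4*u*sin(3*pi*u/4)/(3*pi) - 4*sin(3*pi*u/4)/pi + 16*cos(3*pi*u/4)/(9*pi**2); evaluating from -4 to 0: ∫_{-4}^{0} (u - 3) cos(3*pi*u/4) du = (16/(9*pi**2)) - (-16/(9*pi**2)) = 32/(9*pi**2).
Integrating by parts (boundary term plus one more integral), an antiderivative of (-3*u - 2) cos(3*pi*u/4) is -4*u*sin(3*pi*u/4)/pi - 8*sin(3*pi*u/4)/(3*pi) - 16*cos(3*pi*u/4)/(3*pi**2); evaluating from 0 to 4: ∫_{0}^{4} (-3*u - 2) cos(3*pi*u/4) du = (16/(3*pi**2)) - (-16/(3*pi**2)) = 32/(3*pi**2).
Summing the pieces and multiplying by (1/4) gives a_3 = 32/(9*pi**2).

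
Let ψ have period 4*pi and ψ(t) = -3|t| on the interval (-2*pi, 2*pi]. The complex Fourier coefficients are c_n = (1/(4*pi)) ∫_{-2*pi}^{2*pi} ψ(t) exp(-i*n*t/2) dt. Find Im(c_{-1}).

0

Since ψ is real-valued, Im(c_{-1}) = -(1/(4*pi)) ∫_{-2*pi}^{2*pi} ψ(t) sin(-t/2) dt = b_{1}/2.
(ψ is even, so the integrand is odd over a symmetric interval and the integral vanishes.)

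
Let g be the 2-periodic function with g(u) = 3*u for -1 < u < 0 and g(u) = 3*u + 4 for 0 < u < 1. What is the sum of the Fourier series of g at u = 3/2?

u = 3/2 differs from u = -1/2 by 1 full period(s), and the series is 2-periodic.
g is continuous at u = -1/2 with value -3/2, so the series converges to -3/2 there.

-3/2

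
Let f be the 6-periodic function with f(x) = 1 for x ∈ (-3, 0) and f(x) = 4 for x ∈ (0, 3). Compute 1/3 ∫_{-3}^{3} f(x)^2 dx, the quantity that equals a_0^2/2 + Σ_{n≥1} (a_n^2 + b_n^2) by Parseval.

1/3 ∫_{-3}^{3} f(x)^2 dx = 1/3 · (51) = 17.

17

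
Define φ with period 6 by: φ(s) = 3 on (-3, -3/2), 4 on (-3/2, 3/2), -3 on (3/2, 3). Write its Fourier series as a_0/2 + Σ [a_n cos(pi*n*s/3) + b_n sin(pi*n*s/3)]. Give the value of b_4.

b_4 = 1/3 ∫_{-3}^{3} φ(s) sin(4*pi*s/3) ds.
Split the integral at the breakpoints.
Directly, an antiderivative of (3) sin(4*pi*s/3) is -9*cos(4*pi*s/3)/(4*pi); evaluating from -3 to -3/2: ∫_{-3}^{-3/2} (3) sin(4*pi*s/3) ds = (-9/(4*pi)) - (-9/(4*pi)) = 0.
Directly, an antiderivative of (4) sin(4*pi*s/3) is -3*cos(4*pi*s/3)/pi; evaluating from -3/2 to 3/2: ∫_{-3/2}^{3/2} (4) sin(4*pi*s/3) ds = (-3/pi) - (-3/pi) = 0.
Directly, an antiderivative of (-3) sin(4*pi*s/3) is 9*cos(4*pi*s/3)/(4*pi); evaluating from 3/2 to 3: ∫_{3/2}^{3} (-3) sin(4*pi*s/3) ds = (9/(4*pi)) - (9/(4*pi)) = 0.
Summing the pieces and multiplying by (1/3) gives b_4 = 0.

0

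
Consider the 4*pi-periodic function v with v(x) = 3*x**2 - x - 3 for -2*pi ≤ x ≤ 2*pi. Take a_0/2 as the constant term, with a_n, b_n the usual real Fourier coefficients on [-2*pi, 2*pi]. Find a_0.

-6 + 8*pi**2

a_0 = (1/(2*pi)) ∫_{-2*pi}^{2*pi} v(x) dx = (1/(2*pi)) · (-12*pi + 16*pi**3) = -6 + 8*pi**2.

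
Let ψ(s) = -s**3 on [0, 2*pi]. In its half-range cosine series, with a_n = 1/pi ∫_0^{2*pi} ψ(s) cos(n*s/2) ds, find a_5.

48*(-4 + 25*pi**2)/(625*pi)

a_5 = 1/pi ∫_0^{2*pi} (-s**3) cos(5*s/2) ds.
Integrating by parts three times (tabular method), an antiderivative of (-s**3) cos(5*s/2) is -2*s**3*sin(5*s/2)/5 - 12*s**2*cos(5*s/2)/25 + 48*s*sin(5*s/2)/125 + 96*cos(5*s/2)/625; evaluating from 0 to 2*pi: ∫_{0}^{2*pi} (-s**3) cos(5*s/2) ds = (-96/625 + 48*pi**2/25) - (96/625) = -192/625 + 48*pi**2/25.
Hence a_5 = (1/pi)·(-192/625 + 48*pi**2/25) = 48*(-4 + 25*pi**2)/(625*pi).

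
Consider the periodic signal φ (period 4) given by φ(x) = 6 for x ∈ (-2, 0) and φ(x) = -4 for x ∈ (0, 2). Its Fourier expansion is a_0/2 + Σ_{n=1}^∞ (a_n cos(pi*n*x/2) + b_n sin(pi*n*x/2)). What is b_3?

b_3 = 1/2 ∫_{-2}^{2} φ(x) sin(3*pi*x/2) dx.
Split the integral at the breakpoints.
Directly, an antiderivative of (6) sin(3*pi*x/2) is -4*cos(3*pi*x/2)/pi; evaluating from -2 to 0: ∫_{-2}^{0} (6) sin(3*pi*x/2) dx = (-4/pi) - (4/pi) = -8/pi.
Directly, an antiderivative of (-4) sin(3*pi*x/2) is 8*cos(3*pi*x/2)/(3*pi); evaluating from 0 to 2: ∫_{0}^{2} (-4) sin(3*pi*x/2) dx = (-8/(3*pi)) - (8/(3*pi)) = -16/(3*pi).
Summing the pieces and multiplying by (1/2) gives b_3 = -20/(3*pi).

-20/(3*pi)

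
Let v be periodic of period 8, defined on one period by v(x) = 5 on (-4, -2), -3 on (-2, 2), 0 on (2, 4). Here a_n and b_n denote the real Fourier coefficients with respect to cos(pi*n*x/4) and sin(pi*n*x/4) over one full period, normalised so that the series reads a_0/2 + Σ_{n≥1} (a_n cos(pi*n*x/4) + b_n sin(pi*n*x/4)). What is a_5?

a_5 = 1/4 ∫_{-4}^{4} v(x) cos(5*pi*x/4) dx.
Split the integral at the breakpoints.
Directly, an antiderivative of (5) cos(5*pi*x/4) is 4*sin(5*pi*x/4)/pi; evaluating from -4 to -2: ∫_{-4}^{-2} (5) cos(5*pi*x/4) dx = (-4/pi) - (0) = -4/pi.
Directly, an antiderivative of (-3) cos(5*pi*x/4) is -12*sin(5*pi*x/4)/(5*pi); evaluating from -2 to 2: ∫_{-2}^{2} (-3) cos(5*pi*x/4) dx = (-12/(5*pi)) - (12/(5*pi)) = -24/(5*pi).
∫_{2}^{4} (0) cos(5*pi*x/4) dx = 0.
Summing the pieces and multiplying by (1/4) gives a_5 = -11/(5*pi).

-11/(5*pi)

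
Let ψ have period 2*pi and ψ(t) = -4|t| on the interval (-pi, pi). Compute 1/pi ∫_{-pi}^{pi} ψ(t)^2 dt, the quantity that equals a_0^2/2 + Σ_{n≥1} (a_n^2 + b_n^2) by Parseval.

32*pi**2/3

1/pi ∫_{-pi}^{pi} ψ(t)^2 dt = 1/pi · (32*pi**3/3) = 32*pi**2/3.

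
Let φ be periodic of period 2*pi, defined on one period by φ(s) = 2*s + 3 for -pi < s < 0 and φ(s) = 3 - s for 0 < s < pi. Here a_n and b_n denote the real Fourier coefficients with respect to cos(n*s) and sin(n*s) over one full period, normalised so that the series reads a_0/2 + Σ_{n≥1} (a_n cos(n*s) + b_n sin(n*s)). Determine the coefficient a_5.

6/(25*pi)

a_5 = 1/pi ∫_{-pi}^{pi} φ(s) cos(5*s) ds.
Split the integral at the breakpoints.
Integrating by parts (boundary term plus one more integral), an antiderivative of (2*s + 3) cos(5*s) is 2*s*sin(5*s)/5 + 3*sin(5*s)/5 + 2*cos(5*s)/25; evaluating from -pi to 0: ∫_{-pi}^{0} (2*s + 3) cos(5*s) ds = (2/25) - (-2/25) = 4/25.
Integrating by parts (boundary term plus one more integral), an antiderivative of (3 - s) cos(5*s) is -s*sin(5*s)/5 + 3*sin(5*s)/5 - cos(5*s)/25; evaluating from 0 to pi: ∫_{0}^{pi} (3 - s) cos(5*s) ds = (1/25) - (-1/25) = 2/25.
Summing the pieces and multiplying by (1/pi) gives a_5 = 6/(25*pi).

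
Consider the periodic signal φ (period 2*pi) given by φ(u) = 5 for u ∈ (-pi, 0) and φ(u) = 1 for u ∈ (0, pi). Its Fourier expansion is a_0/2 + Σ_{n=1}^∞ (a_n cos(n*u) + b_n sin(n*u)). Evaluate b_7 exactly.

b_7 = 1/pi ∫_{-pi}^{pi} φ(u) sin(7*u) du.
Split the integral at the breakpoints.
Directly, an antiderivative of (5) sin(7*u) is -5*cos(7*u)/7; evaluating from -pi to 0: ∫_{-pi}^{0} (5) sin(7*u) du = (-5/7) - (5/7) = -10/7.
Directly, an antiderivative of (1) sin(7*u) is -cos(7*u)/7; evaluating from 0 to pi: ∫_{0}^{pi} (1) sin(7*u) du = (1/7) - (-1/7) = 2/7.
Summing the pieces and multiplying by (1/pi) gives b_7 = -8/(7*pi).

-8/(7*pi)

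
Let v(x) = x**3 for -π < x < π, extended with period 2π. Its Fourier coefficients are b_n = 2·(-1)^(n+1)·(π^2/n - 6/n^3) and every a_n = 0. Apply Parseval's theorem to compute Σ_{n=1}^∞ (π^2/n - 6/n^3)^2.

pi**6/14

Parseval: Σ b_n^2 = (1/π) ∫_{-π}^{π} v(x)^2 dx = 2*pi**6/7.
b_n^2 = 4·(π^2/n - 6/n^3)^2, so the sum equals (2*pi**6/7)/4 = pi**6/14.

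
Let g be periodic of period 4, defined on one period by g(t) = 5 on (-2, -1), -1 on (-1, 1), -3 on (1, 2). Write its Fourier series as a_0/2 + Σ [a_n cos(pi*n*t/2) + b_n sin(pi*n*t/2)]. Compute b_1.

-8/pi

b_1 = 1/2 ∫_{-2}^{2} g(t) sin(pi*t/2) dt.
Split the integral at the breakpoints.
Directly, an antiderivative of (5) sin(pi*t/2) is -10*cos(pi*t/2)/pi; evaluating from -2 to -1: ∫_{-2}^{-1} (5) sin(pi*t/2) dt = (0) - (10/pi) = -10/pi.
Directly, an antiderivative of (-1) sin(pi*t/2) is 2*cos(pi*t/2)/pi; evaluating from -1 to 1: ∫_{-1}^{1} (-1) sin(pi*t/2) dt = (0) - (0) = 0.
Directly, an antiderivative of (-3) sin(pi*t/2) is 6*cos(pi*t/2)/pi; evaluating from 1 to 2: ∫_{1}^{2} (-3) sin(pi*t/2) dt = (-6/pi) - (0) = -6/pi.
Summing the pieces and multiplying by (1/2) gives b_1 = -8/pi.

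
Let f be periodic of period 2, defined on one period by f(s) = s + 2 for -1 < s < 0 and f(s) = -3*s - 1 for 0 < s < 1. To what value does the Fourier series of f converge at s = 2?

s = 2 differs from s = 0 by 1 full period(s), and the series is 2-periodic.
At s = 0 the one-sided limits are f(0^-) = 2 and f(0^+) = -1.
By Dirichlet's theorem the series converges to their average, [(2) + (-1)]/2 = 1/2.

1/2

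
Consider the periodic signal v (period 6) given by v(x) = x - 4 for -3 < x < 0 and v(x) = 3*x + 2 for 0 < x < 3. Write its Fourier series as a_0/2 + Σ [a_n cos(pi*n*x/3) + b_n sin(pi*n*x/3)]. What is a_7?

a_7 = 1/3 ∫_{-3}^{3} v(x) cos(7*pi*x/3) dx.
Split the integral at the breakpoints.
Integrating by parts (boundary term plus one more integral), an antiderivative of (x - 4) cos(7*pi*x/3) is 3*x*sin(7*pi*x/3)/(7*pi) - 12*sin(7*pi*x/3)/(7*pi) + 9*cos(7*pi*x/3)/(49*pi**2); evaluating from -3 to 0: ∫_{-3}^{0} (x - 4) cos(7*pi*x/3) dx = (9/(49*pi**2)) - (-9/(49*pi**2)) = 18/(49*pi**2).
Integrating by parts (boundary term plus one more integral), an antiderivative of (3*x + 2) cos(7*pi*x/3) is 9*x*sin(7*pi*x/3)/(7*pi) + 6*sin(7*pi*x/3)/(7*pi) + 27*cos(7*pi*x/3)/(49*pi**2); evaluating from 0 to 3: ∫_{0}^{3} (3*x + 2) cos(7*pi*x/3) dx = (-27/(49*pi**2)) - (27/(49*pi**2)) = -54/(49*pi**2).
Summing the pieces and multiplying by (1/3) gives a_7 = -12/(49*pi**2).

-12/(49*pi**2)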